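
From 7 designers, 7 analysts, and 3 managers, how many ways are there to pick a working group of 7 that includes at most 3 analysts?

14232

Split by how many analysts are chosen (0 through 3).
Sum: C(7,0)·C(10,7) + C(7,1)·C(10,6) + C(7,2)·C(10,5) + C(7,3)·C(10,4) = 120 + 1470 + 5292 + 7350 = 14232.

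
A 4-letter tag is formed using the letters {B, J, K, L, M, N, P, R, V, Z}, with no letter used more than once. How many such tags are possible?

5040

Choose and order 4 of the 10 symbols: the first letter has 10 options, the next 9, then 8, 7.
10 × 9 × 8 × 7 = 5040.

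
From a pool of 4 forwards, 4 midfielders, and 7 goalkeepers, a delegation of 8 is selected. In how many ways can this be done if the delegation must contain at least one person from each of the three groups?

Unrestricted: C(15,8) = 6435 ways to pick any 8 of the 15.
Subtract selections that omit an entire group: no forwards → C(11,8) = 165; no midfielders → C(11,8) = 165; no goalkeepers → C(8,8) = 1.
Add back selections omitting two groups (i.e. drawn from a single group): C(4,8) + C(4,8) + C(7,8) = 0.
By inclusion–exclusion: 6435 − 331 + 0 = 6104.

6104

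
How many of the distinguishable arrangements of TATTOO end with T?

30

Fix T in the last position and arrange the remaining 5 letters.
Those 5 letters have O appearing twice and T appearing twice, giving (5)!/(2!·2!) = 30.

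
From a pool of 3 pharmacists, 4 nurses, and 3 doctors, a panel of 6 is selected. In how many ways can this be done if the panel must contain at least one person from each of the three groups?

195

Unrestricted: C(10,6) = 210 ways to pick any 6 of the 10.
Subtract selections that omit an entire group: no pharmacists → C(7,6) = 7; no nurses → C(6,6) = 1; no doctors → C(7,6) = 7.
Add back selections omitting two groups (i.e. drawn from a single group): C(3,6) + C(4,6) + C(3,6) = 0.
By inclusion–exclusion: 210 − 15 + 0 = 195.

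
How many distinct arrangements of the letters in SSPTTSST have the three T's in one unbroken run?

Treat the 3 copies of T as a single block. The multiset to arrange is then {TTT, P, S, S, S, S}, 6 items in all.
That gives (6)!/(4!) = 30 arrangements.

30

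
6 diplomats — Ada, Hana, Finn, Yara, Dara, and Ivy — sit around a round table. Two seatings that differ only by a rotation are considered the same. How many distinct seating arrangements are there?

120

Around a circle, 6 distinct people have 6!/6 = (5)! = 120 rotationally distinct seatings.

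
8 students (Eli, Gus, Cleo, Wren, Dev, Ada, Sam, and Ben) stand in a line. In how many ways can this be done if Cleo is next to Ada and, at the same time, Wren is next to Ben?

2880

Treat {Cleo,Ada} as one block (2 orders) and {Wren,Ben} as another (2 orders).
That leaves 6 units to arrange: 2 × 2 × 6! = 4 × 720 = 2880.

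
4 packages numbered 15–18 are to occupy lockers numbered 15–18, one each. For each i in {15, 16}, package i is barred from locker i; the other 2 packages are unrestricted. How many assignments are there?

14

Let Aᵢ (for i ∈ {15, 16}) be the placements that put package i in its forbidden locker. Any j of these fix j positions, leaving (4−j)! ways to fill the rest, and there are C(2,j) ways to pick which j.
By inclusion–exclusion, the number of valid placements is Σ_{j=0}^{2} (−1)^j C(2,j)·(4−j)!.
Computing: 24 − 12 + 2 = 14.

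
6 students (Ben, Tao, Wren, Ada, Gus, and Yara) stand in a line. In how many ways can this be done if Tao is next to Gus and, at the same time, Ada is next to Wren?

Treat {Tao,Gus} as one block (2 orders) and {Ada,Wren} as another (2 orders).
That leaves 4 units to arrange: 2 × 2 × 4! = 4 × 24 = 96.

96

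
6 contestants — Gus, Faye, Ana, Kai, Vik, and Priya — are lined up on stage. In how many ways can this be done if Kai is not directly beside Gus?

Of the 6! = 720 arrangements, those with Kai and Gus adjacent number 2 × 5! = 240 (treat the pair as a block with 2 internal orders).
So 720 − 240 = 480 arrangements keep them apart.

480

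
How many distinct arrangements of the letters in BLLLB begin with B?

With the first slot taken by B, it remains to arrange the other 4 letters (LLLB).
Those 4 letters have L appearing 3 times, giving (4)!/(3!) = 4.

4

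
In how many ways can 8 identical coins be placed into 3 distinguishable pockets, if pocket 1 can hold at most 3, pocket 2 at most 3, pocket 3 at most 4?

6

Without the upper bounds there are C(10,2) = 45 ways to split 8 among 3 pockets.
Subtract solutions that violate a single cap (substitute x_i' = x_i − (cap_i+1)): x_1 ≥ 4 gives C(6,2) = 15; x_2 ≥ 4 gives C(6,2) = 15; x_3 ≥ 5 gives C(5,2) = 10. Together 40.
Add back pairs where two caps are both exceeded: 1 + 0 + 0 = 1.
By inclusion–exclusion the count is 45 − 40 + 1 = 6.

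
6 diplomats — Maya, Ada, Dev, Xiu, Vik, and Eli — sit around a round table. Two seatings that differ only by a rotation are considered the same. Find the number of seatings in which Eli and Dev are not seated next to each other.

72

All circular seatings of 6 people number (5)! = 120.
Those with Eli next to Dev: fuse the pair into one unit and seat 5 units around a circle — 2·(4)! = 48.
Subtracting, 120 − 48 = 72.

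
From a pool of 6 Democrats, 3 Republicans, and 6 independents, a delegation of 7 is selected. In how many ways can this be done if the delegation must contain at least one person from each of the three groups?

5571

With no constraint there are C(15,7) = 6435 possible selections.
Selections missing a whole group: no Democrats → C(9,7) = 36; no Republicans → C(12,7) = 792; no independents → C(9,7) = 36.
Add back selections omitting two groups (i.e. drawn from a single group): C(6,7) + C(3,7) + C(6,7) = 0.
By inclusion–exclusion: 6435 − 864 + 0 = 5571.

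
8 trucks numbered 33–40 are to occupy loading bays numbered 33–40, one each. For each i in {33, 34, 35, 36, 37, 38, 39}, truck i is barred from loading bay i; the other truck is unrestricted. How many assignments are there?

16687

Let Aᵢ (for 33 ≤ i ≤ 39) be the placements that put truck i in its forbidden loading bay. Any j of these fix j positions, leaving (8−j)! ways to fill the rest, and there are C(7,j) ways to pick which j.
By inclusion–exclusion, the number of valid placements is Σ_{j=0}^{7} (−1)^j C(7,j)·(8−j)!.
Computing: 40320 − 35280 + 15120 − 4200 + 840 − 126 + 14 − 1 = 16687.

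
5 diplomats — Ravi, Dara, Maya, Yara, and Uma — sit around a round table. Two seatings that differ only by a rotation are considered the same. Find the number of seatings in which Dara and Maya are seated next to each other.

Glue Dara and Maya into a block (2 internal orders). Seating 4 units around a circle gives (3)! arrangements.
So 2 × (3)! = 2 × 6 = 12.

12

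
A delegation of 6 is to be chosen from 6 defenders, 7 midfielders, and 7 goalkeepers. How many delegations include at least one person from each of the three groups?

Total 6-person selections from all 20: C(20,6) = 38760.
Selections missing a whole group: no defenders → C(14,6) = 3003; no midfielders → C(13,6) = 1716; no goalkeepers → C(13,6) = 1716.
Add back selections omitting two groups (i.e. drawn from a single group): C(6,6) + C(7,6) + C(7,6) = 15.
By inclusion–exclusion: 38760 − 6435 + 15 = 32340.

32340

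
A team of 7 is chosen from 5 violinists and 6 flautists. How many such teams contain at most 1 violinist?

Split by how many violinists are chosen (0 through 1).
Sum: C(5,0)·C(6,7) + C(5,1)·C(6,6) = 0 + 5 = 5.

5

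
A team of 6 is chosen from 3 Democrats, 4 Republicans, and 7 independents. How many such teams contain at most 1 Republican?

1218

Split by how many Republicans are chosen (0 through 1).
Sum: C(4,0)·C(10,6) + C(4,1)·C(10,5) = 210 + 1008 = 1218.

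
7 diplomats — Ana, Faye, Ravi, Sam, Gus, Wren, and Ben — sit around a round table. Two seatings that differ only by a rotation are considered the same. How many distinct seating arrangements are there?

720

Seat Ana anywhere (absorbing the rotational symmetry), then permute the other 6: (6)! = 720.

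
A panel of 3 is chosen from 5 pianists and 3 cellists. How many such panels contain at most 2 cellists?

Split by how many cellists are chosen (0 through 2).
Sum: C(3,0)·C(5,3) + C(3,1)·C(5,2) + C(3,2)·C(5,1) = 10 + 30 + 15 = 55.

55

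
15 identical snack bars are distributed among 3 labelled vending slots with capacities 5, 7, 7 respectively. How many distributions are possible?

15

Without the upper bounds there are C(17,2) = 136 ways to split 15 among 3 vending slots.
Subtract solutions that violate a single cap (substitute x_i' = x_i − (cap_i+1)): x_1 ≥ 6 gives C(11,2) = 55; x_2 ≥ 8 gives C(9,2) = 36; x_3 ≥ 8 gives C(9,2) = 36. Together 127.
Add back pairs where two caps are both exceeded: 3 + 3 + 0 = 6.
By inclusion–exclusion the count is 136 − 127 + 6 = 15.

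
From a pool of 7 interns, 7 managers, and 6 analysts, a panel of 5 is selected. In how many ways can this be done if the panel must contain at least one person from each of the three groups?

10976

With no constraint there are C(20,5) = 15504 possible selections.
Subtract selections that omit an entire group: no interns → C(13,5) = 1287; no managers → C(13,5) = 1287; no analysts → C(14,5) = 2002.
Add back selections omitting two groups (i.e. drawn from a single group): C(7,5) + C(7,5) + C(6,5) = 48.
By inclusion–exclusion: 15504 − 4576 + 48 = 10976.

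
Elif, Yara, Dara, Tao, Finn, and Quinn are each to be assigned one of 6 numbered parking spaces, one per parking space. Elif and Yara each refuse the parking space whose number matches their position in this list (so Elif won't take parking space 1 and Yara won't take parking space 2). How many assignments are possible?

Let Aᵢ (for i ∈ {1, 2}) be the placements that put person i in their forbidden parking space. Any j of these fix j positions, leaving (6−j)! ways to fill the rest, and there are C(2,j) ways to pick which j.
By inclusion–exclusion, the number of valid placements is Σ_{j=0}^{2} (−1)^j C(2,j)·(6−j)!.
Computing: 720 − 240 + 24 = 504.

504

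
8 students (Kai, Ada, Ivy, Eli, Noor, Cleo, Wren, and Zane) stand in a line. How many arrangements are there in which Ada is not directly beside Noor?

30240

There are 8! = 40320 arrangements in all. If Ada and Noor are adjacent, merging them into one block gives 2·(7)! = 10080 arrangements.
So 40320 − 10080 = 30240 arrangements keep them apart.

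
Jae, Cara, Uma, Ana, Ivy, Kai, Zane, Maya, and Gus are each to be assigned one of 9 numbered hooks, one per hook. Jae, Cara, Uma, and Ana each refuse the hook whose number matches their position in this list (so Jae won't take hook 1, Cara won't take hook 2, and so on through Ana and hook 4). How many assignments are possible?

Let Aᵢ (for 1 ≤ i ≤ 4) be the placements that put person i in their forbidden hook. Any j of these fix j positions, leaving (9−j)! ways to fill the rest, and there are C(4,j) ways to pick which j.
By inclusion–exclusion, the number of valid placements is Σ_{j=0}^{4} (−1)^j C(4,j)·(9−j)!.
Computing: 362880 − 161280 + 30240 − 2880 + 120 = 229080.

229080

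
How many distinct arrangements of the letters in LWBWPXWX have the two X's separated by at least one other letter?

2520

Total arrangements of LWBWPXWX: 8!/(3!·2!) = 3360.
Arrangements with the X's together: treat XX as one letter, giving (7)!/(3!) = 840.
Hence 3360 − 840 = 2520.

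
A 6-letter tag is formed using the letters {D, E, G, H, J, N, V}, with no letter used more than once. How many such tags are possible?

This is a permutation of 6 out of 7: P(7,6) = 7!/1!.
7 × 6 × 5 × 4 × 3 × 2 = 5040.

5040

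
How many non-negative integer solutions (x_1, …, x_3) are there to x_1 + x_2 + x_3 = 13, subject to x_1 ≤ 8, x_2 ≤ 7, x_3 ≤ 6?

Ignoring the caps, the number of non-negative solutions to x_1+…+x_3 = 13 is C(15,2) = 105.
Subtract solutions that violate a single cap (substitute x_i' = x_i − (cap_i+1)): x_1 ≥ 9 gives C(6,2) = 15; x_2 ≥ 8 gives C(7,2) = 21; x_3 ≥ 7 gives C(8,2) = 28. Together 64.
No two caps can be exceeded simultaneously, so the pair terms are all 0.
By inclusion–exclusion the count is 105 − 64 + 0 = 41.

41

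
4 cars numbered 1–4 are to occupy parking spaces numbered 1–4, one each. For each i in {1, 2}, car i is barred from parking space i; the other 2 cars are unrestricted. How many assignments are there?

Let Aᵢ (for i ∈ {1, 2}) be the placements that put car i in its forbidden parking space. Any j of these fix j positions, leaving (4−j)! ways to fill the rest, and there are C(2,j) ways to pick which j.
By inclusion–exclusion, the number of valid placements is Σ_{j=0}^{2} (−1)^j C(2,j)·(4−j)!.
Computing: 24 − 12 + 2 = 14.

14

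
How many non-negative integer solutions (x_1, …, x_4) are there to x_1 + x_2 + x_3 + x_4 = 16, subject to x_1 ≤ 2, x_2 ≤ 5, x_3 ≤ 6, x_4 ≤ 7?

Ignoring the caps, the number of non-negative solutions to x_1+…+x_4 = 16 is C(19,3) = 969.
Subtract solutions that violate a single cap (substitute x_i' = x_i − (cap_i+1)): x_1 ≥ 3 gives C(16,3) = 560; x_2 ≥ 6 gives C(13,3) = 286; x_3 ≥ 7 gives C(12,3) = 220; x_4 ≥ 8 gives C(11,3) = 165. Together 1231.
Add back pairs where two caps are both exceeded: 120 + 84 + 56 + 20 + 10 + 4 = 294.
Subtract triples: 1 + 0 + 0 + 0 = 1.
By inclusion–exclusion the count is 969 − 1231 + 294 − 1 = 31.

31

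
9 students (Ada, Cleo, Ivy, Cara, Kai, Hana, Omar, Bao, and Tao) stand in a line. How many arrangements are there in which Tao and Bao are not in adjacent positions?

282240

There are 9! = 362880 arrangements in all. If Tao and Bao are adjacent, merging them into one block gives 2·(8)! = 80640 arrangements.
Complementary counting: 362880 − 80640 = 282240.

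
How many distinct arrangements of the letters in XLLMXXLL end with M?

35

With the last slot taken by M, it remains to arrange the other 7 letters (XLLXXLL).
Those 7 letters have L appearing 4 times and X appearing 3 times, giving (7)!/(4!·3!) = 35.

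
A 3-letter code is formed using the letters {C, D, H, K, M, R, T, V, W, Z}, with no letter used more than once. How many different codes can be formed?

With no repetition, fill the 3 letters in order: 10 choices, then 9, down to 8.
That product is 10 × 9 × 8 = 720.

720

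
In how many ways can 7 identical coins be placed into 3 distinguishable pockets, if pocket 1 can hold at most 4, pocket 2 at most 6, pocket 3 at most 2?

Ignoring the caps, the number of non-negative solutions to x_1+…+x_3 = 7 is C(9,2) = 36.
Subtract solutions that violate a single cap (substitute x_i' = x_i − (cap_i+1)): x_1 ≥ 5 gives C(4,2) = 6; x_2 ≥ 7 gives C(2,2) = 1; x_3 ≥ 3 gives C(6,2) = 15. Together 22.
No two caps can be exceeded simultaneously, so the pair terms are all 0.
By inclusion–exclusion the count is 36 − 22 + 0 = 14.

14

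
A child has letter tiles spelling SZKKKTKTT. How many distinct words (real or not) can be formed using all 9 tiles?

2520

Letter multiplicities in SZKKKTKTT: K×4, S×1, T×3, Z×1.
So there are 9! / (4!·3!) = 2520 distinguishable arrangements.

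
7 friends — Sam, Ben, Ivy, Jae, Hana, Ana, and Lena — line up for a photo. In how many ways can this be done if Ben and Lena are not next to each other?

There are 7! = 5040 arrangements in all. If Ben and Lena are adjacent, merging them into one block gives 2·(6)! = 1440 arrangements.
Complementary counting: 5040 − 1440 = 3600.

3600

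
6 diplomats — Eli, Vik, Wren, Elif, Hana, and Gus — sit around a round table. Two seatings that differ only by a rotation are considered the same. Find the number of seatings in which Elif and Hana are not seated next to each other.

All circular seatings of 6 people number (5)! = 120.
Those with Elif next to Hana: fuse the pair into one unit and seat 5 units around a circle — 2·(4)! = 48.
Subtracting, 120 − 48 = 72.

72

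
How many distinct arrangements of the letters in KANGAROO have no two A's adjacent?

7560

Total arrangements of KANGAROO: 8!/(2!·2!) = 10080.
Arrangements with the A's together: treat AA as one letter, giving (7)!/(2!) = 2520.
Subtracting, 10080 − 2520 = 7560 arrangements keep the A's apart.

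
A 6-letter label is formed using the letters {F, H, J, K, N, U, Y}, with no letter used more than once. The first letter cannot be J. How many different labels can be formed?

The first letter has 7−1 = 6 choices (anything except J).
The remaining 5 letters are filled from the other 6 symbols without repetition: 6 × 5 × 4 × 3 × 2 = 720.
Total: 6 × 720 = 4320.

4320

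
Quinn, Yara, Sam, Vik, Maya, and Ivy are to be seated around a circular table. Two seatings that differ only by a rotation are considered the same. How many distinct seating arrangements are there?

Fix one person's seat to break rotational symmetry; the remaining 5 people can be arranged in (5)! = 120 ways.

120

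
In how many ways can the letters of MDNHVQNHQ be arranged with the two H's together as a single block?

Treat the 2 copies of H as a single block. The multiset to arrange is then {HH, D, M, N, N, Q, Q, V}, 8 items in all.
That gives (8)!/(2!·2!) = 10080 arrangements.

10080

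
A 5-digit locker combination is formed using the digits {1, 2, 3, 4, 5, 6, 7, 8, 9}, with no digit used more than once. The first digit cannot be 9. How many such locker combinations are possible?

The first digit has 9−1 = 8 choices (anything except 9).
The remaining 4 digits are filled from the other 8 symbols without repetition: 8 × 7 × 6 × 5 = 1680.
Total: 8 × 1680 = 13440.

13440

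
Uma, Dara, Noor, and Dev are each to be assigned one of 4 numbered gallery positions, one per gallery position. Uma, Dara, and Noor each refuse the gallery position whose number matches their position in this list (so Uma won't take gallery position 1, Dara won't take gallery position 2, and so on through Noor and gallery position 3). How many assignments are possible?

11

Let Aᵢ (for i ∈ {1, 2, 3}) be the placements that put person i in their forbidden gallery position. Any j of these fix j positions, leaving (4−j)! ways to fill the rest, and there are C(3,j) ways to pick which j.
By inclusion–exclusion, the number of valid placements is Σ_{j=0}^{3} (−1)^j C(3,j)·(4−j)!.
Computing: 24 − 18 + 6 − 1 = 11.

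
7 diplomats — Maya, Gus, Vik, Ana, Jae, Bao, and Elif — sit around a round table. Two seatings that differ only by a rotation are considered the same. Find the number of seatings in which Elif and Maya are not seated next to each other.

Without the restriction there are (6)! = 720 seatings.
Seatings with Elif beside Maya: treat them as a block with 2 internal orders, giving 2 × (5)! = 240.
Subtracting, 720 − 240 = 480.

480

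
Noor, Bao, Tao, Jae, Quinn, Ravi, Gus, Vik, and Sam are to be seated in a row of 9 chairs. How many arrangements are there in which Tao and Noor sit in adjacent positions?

80640

Place the 7 others and the Tao-Noor pair as 8 objects in a line; the pair has 2 internal arrangements.
That gives 2 × 8! = 2 × 40320 = 80640.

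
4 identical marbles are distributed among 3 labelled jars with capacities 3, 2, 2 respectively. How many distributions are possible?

8

By stars and bars, unrestricted non-negative solutions to x_1+…+x_3 = 4 number C(4+2,2) = 15.
Subtract solutions that violate a single cap (substitute x_i' = x_i − (cap_i+1)): x_1 ≥ 4 gives C(2,2) = 1; x_2 ≥ 3 gives C(3,2) = 3; x_3 ≥ 3 gives C(3,2) = 3. Together 7.
No two caps can be exceeded simultaneously, so the pair terms are all 0.
By inclusion–exclusion the count is 15 − 7 + 0 = 8.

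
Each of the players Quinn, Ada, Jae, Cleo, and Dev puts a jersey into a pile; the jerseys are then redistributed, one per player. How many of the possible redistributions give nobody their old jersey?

Count assignments avoiding every fixed point. For any j of the 5 players fixed to their old jersey, the other 5−j can be arranged in (5−j)! ways.
By inclusion–exclusion this is Σ_{j=0}^{5} (−1)^j C(5,j)·(5−j)!.
Computing: 120 − 120 + 60 − 20 + 5 − 1 = 44.

44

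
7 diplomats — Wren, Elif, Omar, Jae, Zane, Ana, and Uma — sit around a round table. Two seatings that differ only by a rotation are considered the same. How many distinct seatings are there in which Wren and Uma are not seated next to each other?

All circular seatings of 7 people number (6)! = 720.
Seatings with Wren beside Uma: treat them as a block with 2 internal orders, giving 2 × (5)! = 240.
Subtracting, 720 − 240 = 480.

480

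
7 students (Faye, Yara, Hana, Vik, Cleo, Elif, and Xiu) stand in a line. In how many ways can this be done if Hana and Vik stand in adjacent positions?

Place the 5 others and the Hana-Vik pair as 6 objects in a line; the pair has 2 internal arrangements.
So the count is 2·(6)! = 1440.

1440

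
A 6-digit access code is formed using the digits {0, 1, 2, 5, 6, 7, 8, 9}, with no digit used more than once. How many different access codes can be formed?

With no repetition, fill the 6 digits in order: 8 choices, then 7, down to 3.
That product is 8 × 7 × 6 × 5 × 4 × 3 = 20160.

20160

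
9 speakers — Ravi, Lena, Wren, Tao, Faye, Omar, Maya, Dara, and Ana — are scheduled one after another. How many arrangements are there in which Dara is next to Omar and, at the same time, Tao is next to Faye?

20160

Treat {Dara,Omar} as one block (2 orders) and {Tao,Faye} as another (2 orders).
That leaves 7 units to arrange: 2 × 2 × 7! = 4 × 5040 = 20160.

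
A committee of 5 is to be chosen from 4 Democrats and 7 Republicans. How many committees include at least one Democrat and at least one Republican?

Unrestricted: C(11,5) = 462 ways to pick any 5 of the 11.
Selections missing a whole group: no Democrats → C(7,5) = 21; no Republicans → C(4,5) = 0.
Both groups omitted at once is impossible, so 462 − 21 = 441.

441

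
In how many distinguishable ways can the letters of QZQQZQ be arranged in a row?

Letter multiplicities in QZQQZQ: Q×4, Z×2.
Dividing 6! = 720 by 4!·2! = 48 for the repeated letters gives 15.

15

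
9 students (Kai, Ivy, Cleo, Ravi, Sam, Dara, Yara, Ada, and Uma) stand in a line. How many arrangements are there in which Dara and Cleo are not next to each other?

There are 9! = 362880 arrangements in all. If Dara and Cleo are adjacent, merging them into one block gives 2·(8)! = 80640 arrangements.
So 362880 − 80640 = 282240 arrangements keep them apart.

282240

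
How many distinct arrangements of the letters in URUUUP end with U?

Fix U in the last position and arrange the remaining 5 letters.
Those 5 letters have U appearing 3 times, giving (5)!/(3!) = 20.

20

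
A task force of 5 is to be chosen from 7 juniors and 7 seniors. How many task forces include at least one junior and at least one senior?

With no constraint there are C(14,5) = 2002 possible selections.
Selections missing a whole group: no juniors → C(7,5) = 21; no seniors → C(7,5) = 21.
Both groups omitted at once is impossible, so 2002 − 42 = 1960.

1960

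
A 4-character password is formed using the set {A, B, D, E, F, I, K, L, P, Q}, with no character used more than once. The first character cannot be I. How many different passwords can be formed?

4536

The first character has 10−1 = 9 choices (anything except I).
The remaining 3 characters are filled from the other 9 symbols without repetition: 9 × 8 × 7 = 504.
Total: 9 × 504 = 4536.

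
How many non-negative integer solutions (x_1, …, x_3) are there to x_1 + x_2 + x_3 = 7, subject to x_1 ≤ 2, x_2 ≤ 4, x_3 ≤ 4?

By stars and bars, unrestricted non-negative solutions to x_1+…+x_3 = 7 number C(7+2,2) = 36.
Subtract solutions that violate a single cap (substitute x_i' = x_i − (cap_i+1)): x_1 ≥ 3 gives C(6,2) = 15; x_2 ≥ 5 gives C(4,2) = 6; x_3 ≥ 5 gives C(4,2) = 6. Together 27.
No two caps can be exceeded simultaneously, so the pair terms are all 0.
By inclusion–exclusion the count is 36 − 27 + 0 = 9.

9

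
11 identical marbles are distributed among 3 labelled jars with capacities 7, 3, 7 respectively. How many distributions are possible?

Without the upper bounds there are C(13,2) = 78 ways to split 11 among 3 jars.
Subtract solutions that violate a single cap (substitute x_i' = x_i − (cap_i+1)): x_1 ≥ 8 gives C(5,2) = 10; x_2 ≥ 4 gives C(9,2) = 36; x_3 ≥ 8 gives C(5,2) = 10. Together 56.
No two caps can be exceeded simultaneously, so the pair terms are all 0.
By inclusion–exclusion the count is 78 − 56 + 0 = 22.

22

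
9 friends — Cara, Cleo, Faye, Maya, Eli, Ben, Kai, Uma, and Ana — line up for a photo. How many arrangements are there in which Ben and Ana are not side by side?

282240

Of the 9! = 362880 arrangements, those with Ben and Ana adjacent number 2 × 8! = 80640 (treat the pair as a block with 2 internal orders).
Complementary counting: 362880 − 80640 = 282240.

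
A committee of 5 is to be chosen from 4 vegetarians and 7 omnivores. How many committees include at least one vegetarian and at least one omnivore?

Unrestricted: C(11,5) = 462 ways to pick any 5 of the 11.
Subtract selections that omit an entire group: no vegetarians → C(7,5) = 21; no omnivores → C(4,5) = 0.
Both groups omitted at once is impossible, so 462 − 21 = 441.

441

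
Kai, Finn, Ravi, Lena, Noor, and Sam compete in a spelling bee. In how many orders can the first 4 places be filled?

360

There are 6 choices for 1st place, 5 for 2nd, and so on down to 3 for position 4.
That gives 6 × 5 × 4 × 3 = 360.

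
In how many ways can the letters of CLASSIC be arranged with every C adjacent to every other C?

Treat the 2 copies of C as a single block. The multiset to arrange is then {CC, A, I, L, S, S}, 6 items in all.
That gives (6)!/(2!) = 360 arrangements.

360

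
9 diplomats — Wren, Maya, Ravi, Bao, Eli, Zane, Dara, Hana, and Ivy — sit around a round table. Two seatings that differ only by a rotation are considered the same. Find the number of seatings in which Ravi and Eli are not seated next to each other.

30240

All circular seatings of 9 people number (8)! = 40320.
Those with Ravi next to Eli: fuse the pair into one unit and seat 8 units around a circle — 2·(7)! = 10080.
Subtracting, 40320 − 10080 = 30240.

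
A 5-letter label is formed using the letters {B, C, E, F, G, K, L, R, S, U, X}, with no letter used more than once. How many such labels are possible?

55440

Choose and order 5 of the 11 symbols: the first letter has 11 options, the next 10, and so on down to 7.
That product is 11 × 10 × 9 × 8 × 7 = 55440.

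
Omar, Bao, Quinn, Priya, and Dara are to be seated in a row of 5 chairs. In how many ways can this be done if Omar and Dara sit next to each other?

48

Glue Omar and Dara into one block (2 internal orders), leaving 4 units to arrange in a row.
That gives 2 × 4! = 2 × 24 = 48.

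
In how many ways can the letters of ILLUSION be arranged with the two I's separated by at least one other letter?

7560

There are 8!/(2!·2!) = 10080 arrangements of ILLUSION in total.
If the two I's are adjacent, glue them into one block, leaving 7 items to arrange: (7)!/(2!) = 2520 ways.
Subtracting, 10080 − 2520 = 7560 arrangements keep the I's apart.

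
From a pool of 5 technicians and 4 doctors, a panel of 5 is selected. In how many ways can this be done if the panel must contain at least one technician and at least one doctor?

125

Unrestricted: C(9,5) = 126 ways to pick any 5 of the 9.
Subtract selections that omit an entire group: no technicians → C(4,5) = 0; no doctors → C(5,5) = 1.
Both groups omitted at once is impossible, so 126 − 1 = 125.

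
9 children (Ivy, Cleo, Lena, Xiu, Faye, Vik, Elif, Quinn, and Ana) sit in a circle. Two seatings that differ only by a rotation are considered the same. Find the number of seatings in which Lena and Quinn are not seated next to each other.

Without the restriction there are (8)! = 40320 seatings.
Seatings with Lena beside Quinn: treat them as a block with 2 internal orders, giving 2 × (7)! = 10080.
Subtracting, 40320 − 10080 = 30240.

30240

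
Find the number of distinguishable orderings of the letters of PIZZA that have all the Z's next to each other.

24

Treat the 2 copies of Z as a single block. The multiset to arrange is then {ZZ, A, I, P}, 4 items in all.
All 4 items are distinct, so there are (4)! = 24 arrangements.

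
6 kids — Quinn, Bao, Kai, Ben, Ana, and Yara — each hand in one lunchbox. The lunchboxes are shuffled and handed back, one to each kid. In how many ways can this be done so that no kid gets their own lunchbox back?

This is the derangement count D_6: permutations of 6 items with no fixed point.
By inclusion–exclusion this is Σ_{j=0}^{6} (−1)^j C(6,j)·(6−j)!.
Computing: 720 − 720 + 360 − 120 + 30 − 6 + 1 = 265.

265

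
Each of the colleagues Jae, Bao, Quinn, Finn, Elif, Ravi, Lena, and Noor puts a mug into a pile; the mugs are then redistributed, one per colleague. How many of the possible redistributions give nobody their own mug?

14833

This is the derangement count D_8: permutations of 8 items with no fixed point.
By inclusion–exclusion this is Σ_{j=0}^{8} (−1)^j C(8,j)·(8−j)!.
Computing: 40320 − 40320 + 20160 − 6720 + 1680 − 336 + 56 − 8 + 1 = 14833.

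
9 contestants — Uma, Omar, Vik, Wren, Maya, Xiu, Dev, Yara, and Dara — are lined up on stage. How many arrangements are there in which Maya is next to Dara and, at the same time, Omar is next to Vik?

20160

Treat {Maya,Dara} as one block (2 orders) and {Omar,Vik} as another (2 orders).
That leaves 7 units to arrange: 2 × 2 × 7! = 4 × 5040 = 20160.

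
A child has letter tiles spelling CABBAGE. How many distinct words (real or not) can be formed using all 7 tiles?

CABBAGE has 7 letters with A appearing twice and B appearing twice.
So there are 7! / (2!·2!) = 1260 distinguishable arrangements.

1260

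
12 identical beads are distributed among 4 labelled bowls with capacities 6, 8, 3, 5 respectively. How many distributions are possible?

144

By stars and bars, unrestricted non-negative solutions to x_1+…+x_4 = 12 number C(12+3,3) = 455.
Subtract solutions that violate a single cap (substitute x_i' = x_i − (cap_i+1)): x_1 ≥ 7 gives C(8,3) = 56; x_2 ≥ 9 gives C(6,3) = 20; x_3 ≥ 4 gives C(11,3) = 165; x_4 ≥ 6 gives C(9,3) = 84. Together 325.
Add back pairs where two caps are both exceeded: 0 + 4 + 0 + 0 + 0 + 10 = 14.
By inclusion–exclusion the count is 455 − 325 + 14 = 144.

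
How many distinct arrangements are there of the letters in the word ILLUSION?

ILLUSION has 8 letters with I appearing twice and L appearing twice.
Dividing 8! = 40320 by 2!·2! = 4 for the repeated letters gives 10080.

10080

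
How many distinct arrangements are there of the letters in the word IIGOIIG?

The 7 letters of IIGOIIG have repeats: G appearing twice and I appearing 4 times.
So there are 7! / (4!·2!) = 105 distinguishable arrangements.

105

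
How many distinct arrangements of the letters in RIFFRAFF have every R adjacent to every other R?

210

Treat the 2 copies of R as a single block. The multiset to arrange is then {RR, A, F, F, F, F, I}, 7 items in all.
That gives (7)!/(4!) = 210 arrangements.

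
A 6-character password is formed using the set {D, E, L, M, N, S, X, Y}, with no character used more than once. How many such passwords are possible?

Choose and order 6 of the 8 symbols: the first character has 8 options, the next 7, and so on down to 3.
8 × 7 × 6 × 5 × 4 × 3 = 20160.

20160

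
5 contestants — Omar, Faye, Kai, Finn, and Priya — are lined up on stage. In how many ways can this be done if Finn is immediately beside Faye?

48

Glue Finn and Faye into one block (2 internal orders), leaving 4 units to arrange in a row.
So the count is 2·(4)! = 48.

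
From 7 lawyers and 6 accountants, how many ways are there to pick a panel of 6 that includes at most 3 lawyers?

Split by how many lawyers are chosen (0 through 3).
Sum: C(7,0)·C(6,6) + C(7,1)·C(6,5) + C(7,2)·C(6,4) + C(7,3)·C(6,3) = 1 + 42 + 315 + 700 = 1058.

1058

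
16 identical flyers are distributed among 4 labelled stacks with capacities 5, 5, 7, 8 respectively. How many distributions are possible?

175

Ignoring the caps, the number of non-negative solutions to x_1+…+x_4 = 16 is C(19,3) = 969.
Subtract solutions that violate a single cap (substitute x_i' = x_i − (cap_i+1)): x_1 ≥ 6 gives C(13,3) = 286; x_2 ≥ 6 gives C(13,3) = 286; x_3 ≥ 8 gives C(11,3) = 165; x_4 ≥ 9 gives C(10,3) = 120. Together 857.
Add back pairs where two caps are both exceeded: 35 + 10 + 4 + 10 + 4 + 0 = 63.
By inclusion–exclusion the count is 969 − 857 + 63 = 175.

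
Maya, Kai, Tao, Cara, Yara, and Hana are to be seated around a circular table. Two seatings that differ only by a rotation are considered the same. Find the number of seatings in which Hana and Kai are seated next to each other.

48

Treat {Hana, Kai} as one unit (2 internal orders) and seat the resulting 5 units around the table: (4)! circular arrangements.
So 2 × (4)! = 2 × 24 = 48.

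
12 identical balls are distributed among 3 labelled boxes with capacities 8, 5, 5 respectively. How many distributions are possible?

Without the upper bounds there are C(14,2) = 91 ways to split 12 among 3 boxes.
Subtract solutions that violate a single cap (substitute x_i' = x_i − (cap_i+1)): x_1 ≥ 9 gives C(5,2) = 10; x_2 ≥ 6 gives C(8,2) = 28; x_3 ≥ 6 gives C(8,2) = 28. Together 66.
Add back pairs where two caps are both exceeded: 0 + 0 + 1 = 1.
By inclusion–exclusion the count is 91 − 66 + 1 = 26.

26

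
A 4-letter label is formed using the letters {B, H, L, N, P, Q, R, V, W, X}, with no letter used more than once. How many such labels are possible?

Choose and order 4 of the 10 symbols: the first letter has 10 options, the next 9, then 8, 7.
That product is 10 × 9 × 8 × 7 = 5040.

5040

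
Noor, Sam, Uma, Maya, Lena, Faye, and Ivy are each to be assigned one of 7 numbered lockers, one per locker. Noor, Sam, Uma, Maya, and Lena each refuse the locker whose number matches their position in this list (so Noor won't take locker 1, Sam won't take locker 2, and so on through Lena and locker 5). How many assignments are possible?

2428

Let Aᵢ (for 1 ≤ i ≤ 5) be the placements that put person i in their forbidden locker. Any j of these fix j positions, leaving (7−j)! ways to fill the rest, and there are C(5,j) ways to pick which j.
By inclusion–exclusion, the number of valid placements is Σ_{j=0}^{5} (−1)^j C(5,j)·(7−j)!.
Computing: 5040 − 3600 + 1200 − 240 + 30 − 2 = 2428.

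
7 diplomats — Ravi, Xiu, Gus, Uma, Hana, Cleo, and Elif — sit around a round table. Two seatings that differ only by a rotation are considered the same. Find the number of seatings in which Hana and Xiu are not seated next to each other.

All circular seatings of 7 people number (6)! = 720.
Seatings with Hana beside Xiu: treat them as a block with 2 internal orders, giving 2 × (5)! = 240.
Subtracting, 720 − 240 = 480.

480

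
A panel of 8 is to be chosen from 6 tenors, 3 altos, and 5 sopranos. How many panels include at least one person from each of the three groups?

2828

Unrestricted: C(14,8) = 3003 ways to pick any 8 of the 14.
Selections missing a whole group: no tenors → C(8,8) = 1; no altos → C(11,8) = 165; no sopranos → C(9,8) = 9.
Add back selections omitting two groups (i.e. drawn from a single group): C(6,8) + C(3,8) + C(5,8) = 0.
By inclusion–exclusion: 3003 − 175 + 0 = 2828.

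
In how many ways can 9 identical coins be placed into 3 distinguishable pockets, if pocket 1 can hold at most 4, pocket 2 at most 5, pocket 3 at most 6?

24

Ignoring the caps, the number of non-negative solutions to x_1+…+x_3 = 9 is C(11,2) = 55.
Subtract solutions that violate a single cap (substitute x_i' = x_i − (cap_i+1)): x_1 ≥ 5 gives C(6,2) = 15; x_2 ≥ 6 gives C(5,2) = 10; x_3 ≥ 7 gives C(4,2) = 6. Together 31.
No two caps can be exceeded simultaneously, so the pair terms are all 0.
By inclusion–exclusion the count is 55 − 31 + 0 = 24.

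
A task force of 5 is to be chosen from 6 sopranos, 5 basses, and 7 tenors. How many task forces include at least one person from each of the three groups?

Total 5-person selections from all 18: C(18,5) = 8568.
Subtract selections that omit an entire group: no sopranos → C(12,5) = 792; no basses → C(13,5) = 1287; no tenors → C(11,5) = 462.
Add back selections omitting two groups (i.e. drawn from a single group): C(6,5) + C(5,5) + C(7,5) = 28.
By inclusion–exclusion: 8568 − 2541 + 28 = 6055.

6055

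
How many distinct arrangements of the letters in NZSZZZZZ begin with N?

With the first slot taken by N, it remains to arrange the other 7 letters (ZSZZZZZ).
Those 7 letters have Z appearing 6 times, giving (7)!/(6!) = 7.

7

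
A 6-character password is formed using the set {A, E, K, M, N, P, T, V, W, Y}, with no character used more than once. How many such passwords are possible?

151200

This is a permutation of 6 out of 10: P(10,6) = 10!/4!.
10 × 9 × 8 × 7 × 6 × 5 = 151200.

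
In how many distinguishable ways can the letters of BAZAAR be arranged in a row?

120

BAZAAR has 6 letters with A appearing 3 times.
Dividing 6! = 720 by 3! = 6 for the repeated letters gives 120.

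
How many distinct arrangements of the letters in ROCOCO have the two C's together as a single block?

Treat the 2 copies of C as a single block. The multiset to arrange is then {CC, O, O, O, R}, 5 items in all.
That gives (5)!/(3!) = 20 arrangements.

20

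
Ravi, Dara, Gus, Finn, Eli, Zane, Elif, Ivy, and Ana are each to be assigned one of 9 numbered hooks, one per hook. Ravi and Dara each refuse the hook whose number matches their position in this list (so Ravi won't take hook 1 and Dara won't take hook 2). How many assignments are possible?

287280

Let Aᵢ (for i ∈ {1, 2}) be the placements that put person i in their forbidden hook. Any j of these fix j positions, leaving (9−j)! ways to fill the rest, and there are C(2,j) ways to pick which j.
By inclusion–exclusion, the number of valid placements is Σ_{j=0}^{2} (−1)^j C(2,j)·(9−j)!.
Computing: 362880 − 80640 + 5040 = 287280.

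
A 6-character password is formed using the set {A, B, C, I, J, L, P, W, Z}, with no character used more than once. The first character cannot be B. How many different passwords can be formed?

The first character has 9−1 = 8 choices (anything except B).
The remaining 5 characters are filled from the other 8 symbols without repetition: 8 × 7 × 6 × 5 × 4 = 6720.
Total: 8 × 6720 = 53760.

53760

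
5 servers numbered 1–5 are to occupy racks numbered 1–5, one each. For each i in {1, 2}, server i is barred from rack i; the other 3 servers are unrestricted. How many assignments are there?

78

Let Aᵢ (for i ∈ {1, 2}) be the placements that put server i in its forbidden rack. Any j of these fix j positions, leaving (5−j)! ways to fill the rest, and there are C(2,j) ways to pick which j.
By inclusion–exclusion, the number of valid placements is Σ_{j=0}^{2} (−1)^j C(2,j)·(5−j)!.
Computing: 120 − 48 + 6 = 78.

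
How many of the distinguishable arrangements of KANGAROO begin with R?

1260

Fix R in the first position and arrange the remaining 7 letters.
Those 7 letters have A appearing twice and O appearing twice, giving (7)!/(2!·2!) = 1260.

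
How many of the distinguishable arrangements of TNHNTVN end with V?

Fix V in the last position and arrange the remaining 6 letters.
Those 6 letters have N appearing 3 times and T appearing twice, giving (6)!/(3!·2!) = 60.

60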